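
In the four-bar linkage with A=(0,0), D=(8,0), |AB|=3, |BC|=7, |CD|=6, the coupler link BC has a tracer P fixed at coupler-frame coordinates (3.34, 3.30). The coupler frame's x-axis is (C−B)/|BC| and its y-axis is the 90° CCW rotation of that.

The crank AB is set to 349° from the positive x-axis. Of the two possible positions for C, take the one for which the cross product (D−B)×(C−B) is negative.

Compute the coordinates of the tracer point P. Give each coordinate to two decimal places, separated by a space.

A=(0,0), D=(8.00,0)
B = A + 3.00·(cos349°, sin349°) = (2.9449, -0.5724)
|BD| = 5.0874
circle(B,7.00) ∩ circle(D,6.00): a=3.8214, h=5.8649
  candidates: C₊=(6.0821,5.6852) cross=29.837; C₋=(7.4019,-5.9701) cross=-29.837
  mode - wants cross < 0 → take C=(7.4019,-5.9701) (cross=-29.837)
ex = (C−B)/|BC| = (0.6367,-0.7711); ey = (0.7711,0.6367)
P = B + 3.34·ex + 3.30·ey = (7.6161,-1.0467)

7.62 -1.05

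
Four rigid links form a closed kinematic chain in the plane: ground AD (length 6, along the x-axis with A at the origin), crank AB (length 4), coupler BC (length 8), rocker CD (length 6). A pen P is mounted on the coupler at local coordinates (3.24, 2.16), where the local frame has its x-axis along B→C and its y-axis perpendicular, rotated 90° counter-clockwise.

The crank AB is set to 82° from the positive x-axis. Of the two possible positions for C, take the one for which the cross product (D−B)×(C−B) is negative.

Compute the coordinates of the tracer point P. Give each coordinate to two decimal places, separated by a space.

A=(0,0), D=(6.00,0)
B = A + 4.00·(cos82°, sin82°) = (0.5567, 3.9611)
|BD| = 6.7320
circle(B,8.00) ∩ circle(D,6.00): a=5.4456, h=5.8605
  candidates: C₊=(8.4082,5.4955) cross=39.453; C₋=(1.5116,-3.9817) cross=-39.453
  mode - wants cross < 0 → take C=(1.5116,-3.9817) (cross=-39.453)
ex = (C−B)/|BC| = (0.1194,-0.9929); ey = (0.9929,0.1194)
P = B + 3.24·ex + 2.16·ey = (3.0880,1.0021)

3.09 1.00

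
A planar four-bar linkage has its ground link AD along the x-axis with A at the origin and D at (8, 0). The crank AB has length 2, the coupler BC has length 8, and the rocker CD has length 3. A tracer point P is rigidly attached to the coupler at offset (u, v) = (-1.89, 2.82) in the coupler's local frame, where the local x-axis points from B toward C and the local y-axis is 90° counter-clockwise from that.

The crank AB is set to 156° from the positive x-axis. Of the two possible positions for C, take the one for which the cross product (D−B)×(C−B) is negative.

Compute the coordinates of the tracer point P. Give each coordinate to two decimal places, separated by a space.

-2.64 4.11

A=(0,0), D=(8.00,0)
B = A + 2.00·(cos156°, sin156°) = (-1.8271, 0.8135)
|BD| = 9.8607
circle(B,8.00) ∩ circle(D,3.00): a=7.7192, h=2.1009
  candidates: C₊=(6.0391,2.2704) cross=20.717; C₋=(5.6925,-1.9171) cross=-20.717
  mode - wants cross < 0 → take C=(5.6925,-1.9171) (cross=-20.717)
ex = (C−B)/|BC| = (0.9399,-0.3413); ey = (0.3413,0.9399)
P = B + -1.89·ex + 2.82·ey = (-2.6411,4.1092)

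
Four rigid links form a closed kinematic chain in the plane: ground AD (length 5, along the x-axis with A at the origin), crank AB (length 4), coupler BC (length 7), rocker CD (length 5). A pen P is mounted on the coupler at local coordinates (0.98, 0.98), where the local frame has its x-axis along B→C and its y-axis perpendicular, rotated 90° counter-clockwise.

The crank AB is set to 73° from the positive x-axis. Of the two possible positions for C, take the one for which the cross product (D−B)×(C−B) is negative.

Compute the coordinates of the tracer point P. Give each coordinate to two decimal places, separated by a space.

2.14 2.84

A=(0,0), D=(5.00,0)
B = A + 4.00·(cos73°, sin73°) = (1.1695, 3.8252)
|BD| = 5.4134
circle(B,7.00) ∩ circle(D,5.00): a=4.9234, h=4.9759
  candidates: C₊=(8.1694,3.8672) cross=26.937; C₋=(1.1372,-3.1747) cross=-26.937
  mode - wants cross < 0 → take C=(1.1372,-3.1747) (cross=-26.937)
ex = (C−B)/|BC| = (-0.0046,-1.0000); ey = (1.0000,-0.0046)
P = B + 0.98·ex + 0.98·ey = (2.1450,2.8407)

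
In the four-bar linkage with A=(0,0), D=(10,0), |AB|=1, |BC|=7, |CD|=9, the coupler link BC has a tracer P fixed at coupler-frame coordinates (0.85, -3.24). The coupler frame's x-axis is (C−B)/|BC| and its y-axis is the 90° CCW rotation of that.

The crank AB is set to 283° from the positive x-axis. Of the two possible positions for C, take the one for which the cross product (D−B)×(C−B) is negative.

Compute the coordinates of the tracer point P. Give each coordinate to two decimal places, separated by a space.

A=(0,0), D=(10.00,0)
B = A + 1.00·(cos283°, sin283°) = (0.2250, -0.9744)
|BD| = 9.8235
circle(B,7.00) ∩ circle(D,9.00): a=3.2830, h=6.1824
  candidates: C₊=(2.8785,5.5032) cross=60.733; C₋=(4.1050,-6.8006) cross=-60.733
  mode - wants cross < 0 → take C=(4.1050,-6.8006) (cross=-60.733)
ex = (C−B)/|BC| = (0.5543,-0.8323); ey = (0.8323,0.5543)
P = B + 0.85·ex + -3.24·ey = (-2.0006,-3.4777)

-2.00 -3.48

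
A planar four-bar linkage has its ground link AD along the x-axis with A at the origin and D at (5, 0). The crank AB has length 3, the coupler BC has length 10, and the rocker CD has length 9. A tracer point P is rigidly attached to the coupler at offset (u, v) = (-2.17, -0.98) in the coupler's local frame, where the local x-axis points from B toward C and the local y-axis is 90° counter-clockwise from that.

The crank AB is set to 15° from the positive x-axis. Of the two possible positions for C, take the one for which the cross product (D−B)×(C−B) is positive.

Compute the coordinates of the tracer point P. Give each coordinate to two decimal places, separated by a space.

1.77 -1.32

A=(0,0), D=(5.00,0)
B = A + 3.00·(cos15°, sin15°) = (2.8978, 0.7765)
|BD| = 2.2410
circle(B,10.00) ∩ circle(D,9.00): a=5.3596, h=8.4424
  candidates: C₊=(10.8505,6.8390) cross=18.920; C₋=(5.0004,-9.0000) cross=-18.920
  mode + wants cross > 0 → take C=(10.8505,6.8390) (cross=18.920)
ex = (C−B)/|BC| = (0.7953,0.6063); ey = (-0.6063,0.7953)
P = B + -2.17·ex + -0.98·ey = (1.7662,-1.3185)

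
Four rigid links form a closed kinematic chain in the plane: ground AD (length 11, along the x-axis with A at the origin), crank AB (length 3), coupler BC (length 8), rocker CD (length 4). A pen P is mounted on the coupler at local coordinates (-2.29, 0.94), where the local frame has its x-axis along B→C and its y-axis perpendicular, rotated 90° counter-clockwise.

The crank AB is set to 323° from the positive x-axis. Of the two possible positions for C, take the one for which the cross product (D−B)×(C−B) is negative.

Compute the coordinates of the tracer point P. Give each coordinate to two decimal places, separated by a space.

A=(0,0), D=(11.00,0)
B = A + 3.00·(cos323°, sin323°) = (2.3959, -1.8054)
|BD| = 8.7915
circle(B,8.00) ∩ circle(D,4.00): a=7.1257, h=3.6366
  candidates: C₊=(8.6229,3.2170) cross=31.971; C₋=(10.1165,-3.9012) cross=-31.971
  mode - wants cross < 0 → take C=(10.1165,-3.9012) (cross=-31.971)
ex = (C−B)/|BC| = (0.9651,-0.2620); ey = (0.2620,0.9651)
P = B + -2.29·ex + 0.94·ey = (0.4321,-0.2984)

0.43 -0.30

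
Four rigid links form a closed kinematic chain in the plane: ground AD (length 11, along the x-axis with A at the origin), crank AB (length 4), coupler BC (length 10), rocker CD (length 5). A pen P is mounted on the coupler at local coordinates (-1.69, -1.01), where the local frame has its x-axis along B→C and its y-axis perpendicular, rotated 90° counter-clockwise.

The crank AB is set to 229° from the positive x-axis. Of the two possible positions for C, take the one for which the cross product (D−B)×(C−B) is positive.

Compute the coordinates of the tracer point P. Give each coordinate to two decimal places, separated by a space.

A=(0,0), D=(11.00,0)
B = A + 4.00·(cos229°, sin229°) = (-2.6242, -3.0188)
|BD| = 13.9547
circle(B,10.00) ∩ circle(D,5.00): a=9.6646, h=2.5681
  candidates: C₊=(6.2559,1.5792) cross=35.837; C₋=(7.3671,-3.4354) cross=-35.837
  mode + wants cross > 0 → take C=(6.2559,1.5792) (cross=35.837)
ex = (C−B)/|BC| = (0.8880,0.4598); ey = (-0.4598,0.8880)
P = B + -1.69·ex + -1.01·ey = (-3.6606,-4.6928)

-3.66 -4.69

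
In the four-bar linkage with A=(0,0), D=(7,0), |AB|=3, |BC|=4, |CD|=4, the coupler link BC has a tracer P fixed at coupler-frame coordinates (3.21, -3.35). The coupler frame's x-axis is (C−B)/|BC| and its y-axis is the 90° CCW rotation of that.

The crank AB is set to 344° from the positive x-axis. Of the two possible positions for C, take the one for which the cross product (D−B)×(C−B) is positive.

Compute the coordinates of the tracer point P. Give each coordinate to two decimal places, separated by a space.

A=(0,0), D=(7.00,0)
B = A + 3.00·(cos344°, sin344°) = (2.8838, -0.8269)
|BD| = 4.1985
circle(B,4.00) ∩ circle(D,4.00): a=2.0992, h=3.4049
  candidates: C₊=(4.2713,2.9247) cross=14.295; C₋=(5.6125,-3.7516) cross=-14.295
  mode + wants cross > 0 → take C=(4.2713,2.9247) (cross=14.295)
ex = (C−B)/|BC| = (0.3469,0.9379); ey = (-0.9379,0.3469)
P = B + 3.21·ex + -3.35·ey = (7.1393,1.0218)

7.14 1.02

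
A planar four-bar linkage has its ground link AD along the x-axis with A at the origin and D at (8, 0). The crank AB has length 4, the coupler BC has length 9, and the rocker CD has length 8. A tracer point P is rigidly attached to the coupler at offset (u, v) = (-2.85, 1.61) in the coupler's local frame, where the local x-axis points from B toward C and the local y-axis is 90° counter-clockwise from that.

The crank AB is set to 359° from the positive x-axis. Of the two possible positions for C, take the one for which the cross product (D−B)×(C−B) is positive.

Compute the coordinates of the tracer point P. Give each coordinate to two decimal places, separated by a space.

1.29 -1.91

A=(0,0), D=(8.00,0)
B = A + 4.00·(cos359°, sin359°) = (3.9994, -0.0698)
|BD| = 4.0012
circle(B,9.00) ∩ circle(D,8.00): a=4.1250, h=7.9990
  candidates: C₊=(7.9842,8.0000) cross=32.006; C₋=(8.2633,-7.9957) cross=-32.006
  mode + wants cross > 0 → take C=(7.9842,8.0000) (cross=32.006)
ex = (C−B)/|BC| = (0.4428,0.8966); ey = (-0.8966,0.4428)
P = B + -2.85·ex + 1.61·ey = (1.2939,-1.9124)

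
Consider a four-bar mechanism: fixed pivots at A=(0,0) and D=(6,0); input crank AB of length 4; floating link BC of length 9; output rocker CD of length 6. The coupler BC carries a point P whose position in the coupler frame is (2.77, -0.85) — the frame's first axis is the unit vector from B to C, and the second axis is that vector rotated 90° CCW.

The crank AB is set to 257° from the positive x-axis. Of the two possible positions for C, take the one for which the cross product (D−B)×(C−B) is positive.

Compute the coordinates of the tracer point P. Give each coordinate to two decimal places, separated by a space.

0.83 -1.57

A=(0,0), D=(6.00,0)
B = A + 4.00·(cos257°, sin257°) = (-0.8998, -3.8975)
|BD| = 7.9245
circle(B,9.00) ∩ circle(D,6.00): a=6.8015, h=5.8940
  candidates: C₊=(2.1234,4.5795) cross=46.707; C₋=(7.9211,-5.6841) cross=-46.707
  mode + wants cross > 0 → take C=(2.1234,4.5795) (cross=46.707)
ex = (C−B)/|BC| = (0.3359,0.9419); ey = (-0.9419,0.3359)
P = B + 2.77·ex + -0.85·ey = (0.8313,-1.5740)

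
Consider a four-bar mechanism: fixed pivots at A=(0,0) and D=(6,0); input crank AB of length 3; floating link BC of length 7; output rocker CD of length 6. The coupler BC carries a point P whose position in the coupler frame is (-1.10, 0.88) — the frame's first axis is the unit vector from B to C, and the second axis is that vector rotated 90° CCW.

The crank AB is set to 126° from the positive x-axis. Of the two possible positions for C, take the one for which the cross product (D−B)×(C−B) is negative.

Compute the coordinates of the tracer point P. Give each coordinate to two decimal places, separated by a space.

A=(0,0), D=(6.00,0)
B = A + 3.00·(cos126°, sin126°) = (-1.7634, 2.4271)
|BD| = 8.1339
circle(B,7.00) ∩ circle(D,6.00): a=4.8661, h=5.0320
  candidates: C₊=(4.3825,5.7779) cross=40.930; C₋=(1.3795,-3.8277) cross=-40.930
  mode - wants cross < 0 → take C=(1.3795,-3.8277) (cross=-40.930)
ex = (C−B)/|BC| = (0.4490,-0.8935); ey = (0.8935,0.4490)
P = B + -1.10·ex + 0.88·ey = (-1.4709,3.8051)

-1.47 3.81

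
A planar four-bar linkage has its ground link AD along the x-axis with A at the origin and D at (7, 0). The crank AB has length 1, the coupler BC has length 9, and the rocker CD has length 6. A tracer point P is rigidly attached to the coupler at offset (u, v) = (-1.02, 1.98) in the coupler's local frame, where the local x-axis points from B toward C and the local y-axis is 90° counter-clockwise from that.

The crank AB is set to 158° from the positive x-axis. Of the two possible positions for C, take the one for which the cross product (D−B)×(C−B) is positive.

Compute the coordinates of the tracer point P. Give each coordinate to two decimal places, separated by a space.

A=(0,0), D=(7.00,0)
B = A + 1.00·(cos158°, sin158°) = (-0.9272, 0.3746)
|BD| = 7.9360
circle(B,9.00) ∩ circle(D,6.00): a=6.8032, h=5.8921
  candidates: C₊=(6.1465,5.9390) cross=46.760; C₋=(5.5903,-5.8320) cross=-46.760
  mode + wants cross > 0 → take C=(6.1465,5.9390) (cross=46.760)
ex = (C−B)/|BC| = (0.7860,0.6183); ey = (-0.6183,0.7860)
P = B + -1.02·ex + 1.98·ey = (-2.9530,1.3002)

-2.95 1.30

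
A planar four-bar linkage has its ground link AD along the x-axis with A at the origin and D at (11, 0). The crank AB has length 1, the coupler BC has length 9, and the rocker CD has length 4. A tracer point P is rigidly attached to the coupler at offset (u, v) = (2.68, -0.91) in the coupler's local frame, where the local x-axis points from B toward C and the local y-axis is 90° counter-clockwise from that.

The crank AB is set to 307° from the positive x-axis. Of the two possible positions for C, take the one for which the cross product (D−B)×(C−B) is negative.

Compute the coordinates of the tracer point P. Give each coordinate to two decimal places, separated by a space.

A=(0,0), D=(11.00,0)
B = A + 1.00·(cos307°, sin307°) = (0.6018, -0.7986)
|BD| = 10.4288
circle(B,9.00) ∩ circle(D,4.00): a=8.3308, h=3.4056
  candidates: C₊=(8.6473,3.2350) cross=35.517; C₋=(9.1689,-3.5563) cross=-35.517
  mode - wants cross < 0 → take C=(9.1689,-3.5563) (cross=-35.517)
ex = (C−B)/|BC| = (0.9519,-0.3064); ey = (0.3064,0.9519)
P = B + 2.68·ex + -0.91·ey = (2.8741,-2.4860)

2.87 -2.49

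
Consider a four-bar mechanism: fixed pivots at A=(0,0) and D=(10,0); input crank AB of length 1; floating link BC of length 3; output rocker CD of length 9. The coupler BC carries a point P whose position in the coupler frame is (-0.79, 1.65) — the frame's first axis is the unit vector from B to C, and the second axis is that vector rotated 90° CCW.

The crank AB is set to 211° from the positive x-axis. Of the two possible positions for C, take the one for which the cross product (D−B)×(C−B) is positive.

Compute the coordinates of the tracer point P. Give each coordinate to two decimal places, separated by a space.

A=(0,0), D=(10.00,0)
B = A + 1.00·(cos211°, sin211°) = (-0.8572, -0.5150)
|BD| = 10.8694
circle(B,3.00) ∩ circle(D,9.00): a=2.1226, h=2.1200
  candidates: C₊=(1.1626,1.7032) cross=23.043; C₋=(1.3635,-2.5321) cross=-23.043
  mode + wants cross > 0 → take C=(1.1626,1.7032) (cross=23.043)
ex = (C−B)/|BC| = (0.6733,0.7394); ey = (-0.7394,0.6733)
P = B + -0.79·ex + 1.65·ey = (-2.6091,0.0117)

-2.61 0.01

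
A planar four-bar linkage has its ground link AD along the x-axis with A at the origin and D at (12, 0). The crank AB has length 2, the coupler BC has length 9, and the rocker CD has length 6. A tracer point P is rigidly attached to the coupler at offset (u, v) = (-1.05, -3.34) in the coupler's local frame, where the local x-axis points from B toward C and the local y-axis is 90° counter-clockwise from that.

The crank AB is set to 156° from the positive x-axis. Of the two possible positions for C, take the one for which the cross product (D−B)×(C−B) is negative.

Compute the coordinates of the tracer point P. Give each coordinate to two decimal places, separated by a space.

-4.03 -1.91

A=(0,0), D=(12.00,0)
B = A + 2.00·(cos156°, sin156°) = (-1.8271, 0.8135)
|BD| = 13.8510
circle(B,9.00) ∩ circle(D,6.00): a=8.5499, h=2.8105
  candidates: C₊=(6.8731,3.1169) cross=38.928; C₋=(6.5430,-2.4943) cross=-38.928
  mode - wants cross < 0 → take C=(6.5430,-2.4943) (cross=-38.928)
ex = (C−B)/|BC| = (0.9300,-0.3675); ey = (0.3675,0.9300)
P = B + -1.05·ex + -3.34·ey = (-4.0311,-1.9069)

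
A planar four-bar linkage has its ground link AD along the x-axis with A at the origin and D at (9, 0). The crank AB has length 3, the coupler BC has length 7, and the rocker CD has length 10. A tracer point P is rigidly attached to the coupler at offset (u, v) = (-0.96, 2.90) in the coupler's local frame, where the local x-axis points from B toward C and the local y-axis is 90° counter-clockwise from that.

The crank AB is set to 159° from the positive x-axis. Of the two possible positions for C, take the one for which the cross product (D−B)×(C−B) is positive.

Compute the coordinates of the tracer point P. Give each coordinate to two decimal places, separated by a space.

-5.68 2.09

A=(0,0), D=(9.00,0)
B = A + 3.00·(cos159°, sin159°) = (-2.8007, 1.0751)
|BD| = 11.8496
circle(B,7.00) ∩ circle(D,10.00): a=3.7728, h=5.8962
  candidates: C₊=(1.4915,6.6047) cross=69.868; C₋=(0.4216,-5.1391) cross=-69.868
  mode + wants cross > 0 → take C=(1.4915,6.6047) (cross=69.868)
ex = (C−B)/|BC| = (0.6132,0.7899); ey = (-0.7899,0.6132)
P = B + -0.96·ex + 2.90·ey = (-5.6802,2.0950)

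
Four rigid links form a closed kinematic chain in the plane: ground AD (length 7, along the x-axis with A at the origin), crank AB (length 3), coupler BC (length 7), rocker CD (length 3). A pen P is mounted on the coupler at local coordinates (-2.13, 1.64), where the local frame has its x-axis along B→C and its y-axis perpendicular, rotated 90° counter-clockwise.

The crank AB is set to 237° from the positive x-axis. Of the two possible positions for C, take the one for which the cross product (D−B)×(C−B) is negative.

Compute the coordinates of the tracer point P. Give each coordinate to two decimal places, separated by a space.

A=(0,0), D=(7.00,0)
B = A + 3.00·(cos237°, sin237°) = (-1.6339, -2.5160)
|BD| = 8.9930
circle(B,7.00) ∩ circle(D,3.00): a=6.7205, h=1.9584
  candidates: C₊=(4.2703,1.2444) cross=17.612; C₋=(5.3661,-2.5160) cross=-17.612
  mode - wants cross < 0 → take C=(5.3661,-2.5160) (cross=-17.612)
ex = (C−B)/|BC| = (1.0000,-0.0000); ey = (0.0000,1.0000)
P = B + -2.13·ex + 1.64·ey = (-3.7639,-0.8760)

-3.76 -0.88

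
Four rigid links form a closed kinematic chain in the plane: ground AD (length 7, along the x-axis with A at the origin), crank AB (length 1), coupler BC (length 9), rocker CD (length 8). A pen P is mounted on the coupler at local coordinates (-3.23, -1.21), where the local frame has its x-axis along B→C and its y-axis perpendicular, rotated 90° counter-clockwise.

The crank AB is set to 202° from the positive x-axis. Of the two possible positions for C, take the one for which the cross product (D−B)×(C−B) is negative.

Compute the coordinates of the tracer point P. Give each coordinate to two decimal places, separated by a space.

A=(0,0), D=(7.00,0)
B = A + 1.00·(cos202°, sin202°) = (-0.9272, -0.3746)
|BD| = 7.9360
circle(B,9.00) ∩ circle(D,8.00): a=5.0391, h=7.4571
  candidates: C₊=(3.7543,7.3120) cross=59.179; C₋=(4.4583,-7.5855) cross=-59.179
  mode - wants cross < 0 → take C=(4.4583,-7.5855) (cross=-59.179)
ex = (C−B)/|BC| = (0.5984,-0.8012); ey = (0.8012,0.5984)
P = B + -3.23·ex + -1.21·ey = (-3.8294,1.4893)

-3.83 1.49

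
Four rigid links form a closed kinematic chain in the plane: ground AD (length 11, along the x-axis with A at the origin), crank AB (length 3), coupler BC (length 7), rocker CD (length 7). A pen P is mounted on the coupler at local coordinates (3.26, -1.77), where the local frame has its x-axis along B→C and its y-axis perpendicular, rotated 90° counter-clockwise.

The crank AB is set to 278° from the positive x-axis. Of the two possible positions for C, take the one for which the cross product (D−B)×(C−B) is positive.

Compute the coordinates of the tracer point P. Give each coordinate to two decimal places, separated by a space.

3.77 -1.38

A=(0,0), D=(11.00,0)
B = A + 3.00·(cos278°, sin278°) = (0.4175, -2.9708)
|BD| = 10.9916
circle(B,7.00) ∩ circle(D,7.00): a=5.4958, h=4.3355
  candidates: C₊=(4.5370,2.6887) cross=47.654; C₋=(6.8806,-5.6595) cross=-47.654
  mode + wants cross > 0 → take C=(4.5370,2.6887) (cross=47.654)
ex = (C−B)/|BC| = (0.5885,0.8085); ey = (-0.8085,0.5885)
P = B + 3.26·ex + -1.77·ey = (3.7671,-1.3767)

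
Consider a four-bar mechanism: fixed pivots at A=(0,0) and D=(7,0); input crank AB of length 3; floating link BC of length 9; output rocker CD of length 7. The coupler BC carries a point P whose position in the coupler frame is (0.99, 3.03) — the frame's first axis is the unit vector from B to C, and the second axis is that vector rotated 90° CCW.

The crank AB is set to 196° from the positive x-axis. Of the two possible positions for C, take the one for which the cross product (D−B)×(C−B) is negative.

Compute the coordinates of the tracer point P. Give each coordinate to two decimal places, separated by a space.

-0.23 0.94

A=(0,0), D=(7.00,0)
B = A + 3.00·(cos196°, sin196°) = (-2.8838, -0.8269)
|BD| = 9.9183
circle(B,9.00) ∩ circle(D,7.00): a=6.5723, h=6.1485
  candidates: C₊=(3.1531,5.8482) cross=60.983; C₋=(4.1783,-6.4061) cross=-60.983
  mode - wants cross < 0 → take C=(4.1783,-6.4061) (cross=-60.983)
ex = (C−B)/|BC| = (0.7847,-0.6199); ey = (0.6199,0.7847)
P = B + 0.99·ex + 3.03·ey = (-0.2286,0.9369)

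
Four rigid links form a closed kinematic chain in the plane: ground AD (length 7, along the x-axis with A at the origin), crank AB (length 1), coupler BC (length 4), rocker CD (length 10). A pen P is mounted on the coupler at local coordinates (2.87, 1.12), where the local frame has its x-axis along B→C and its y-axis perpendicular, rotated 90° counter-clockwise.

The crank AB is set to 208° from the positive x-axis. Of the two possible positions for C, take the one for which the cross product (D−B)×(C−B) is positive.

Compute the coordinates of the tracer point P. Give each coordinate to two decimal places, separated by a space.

-3.05 1.72

A=(0,0), D=(7.00,0)
B = A + 1.00·(cos208°, sin208°) = (-0.8829, -0.4695)
|BD| = 7.8969
circle(B,4.00) ∩ circle(D,10.00): a=-1.3701, h=3.7580
  candidates: C₊=(-2.4740,3.2005) cross=29.677; C₋=(-2.0272,-4.3023) cross=-29.677
  mode + wants cross > 0 → take C=(-2.4740,3.2005) (cross=29.677)
ex = (C−B)/|BC| = (-0.3978,0.9175); ey = (-0.9175,-0.3978)
P = B + 2.87·ex + 1.12·ey = (-3.0521,1.7182)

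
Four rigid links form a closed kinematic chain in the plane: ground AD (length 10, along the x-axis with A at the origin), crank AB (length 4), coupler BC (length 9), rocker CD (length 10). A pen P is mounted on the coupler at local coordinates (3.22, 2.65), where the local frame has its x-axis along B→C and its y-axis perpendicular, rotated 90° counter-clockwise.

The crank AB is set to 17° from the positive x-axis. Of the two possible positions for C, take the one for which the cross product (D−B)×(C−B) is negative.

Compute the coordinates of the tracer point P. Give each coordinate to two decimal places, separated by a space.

A=(0,0), D=(10.00,0)
B = A + 4.00·(cos17°, sin17°) = (3.8252, 1.1695)
|BD| = 6.2846
circle(B,9.00) ∩ circle(D,10.00): a=1.6306, h=8.8510
  candidates: C₊=(7.0745,9.5625) cross=55.625; C₋=(3.7803,-7.8304) cross=-55.625
  mode - wants cross < 0 → take C=(3.7803,-7.8304) (cross=-55.625)
ex = (C−B)/|BC| = (-0.0050,-1.0000); ey = (1.0000,-0.0050)
P = B + 3.22·ex + 2.65·ey = (6.4591,-2.0637)

6.46 -2.06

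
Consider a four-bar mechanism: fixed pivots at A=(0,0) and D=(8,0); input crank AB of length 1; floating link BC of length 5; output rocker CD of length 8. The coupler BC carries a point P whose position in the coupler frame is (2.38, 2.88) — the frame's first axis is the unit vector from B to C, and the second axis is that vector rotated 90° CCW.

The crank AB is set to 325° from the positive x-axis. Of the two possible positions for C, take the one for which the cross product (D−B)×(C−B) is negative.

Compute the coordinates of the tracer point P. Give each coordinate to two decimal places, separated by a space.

A=(0,0), D=(8.00,0)
B = A + 1.00·(cos325°, sin325°) = (0.8192, -0.5736)
|BD| = 7.2037
circle(B,5.00) ∩ circle(D,8.00): a=0.8949, h=4.9193
  candidates: C₊=(1.3196,4.4013) cross=35.437; C₋=(2.1029,-5.4060) cross=-35.437
  mode - wants cross < 0 → take C=(2.1029,-5.4060) (cross=-35.437)
ex = (C−B)/|BC| = (0.2568,-0.9665); ey = (0.9665,0.2568)
P = B + 2.38·ex + 2.88·ey = (4.2137,-2.1343)

4.21 -2.13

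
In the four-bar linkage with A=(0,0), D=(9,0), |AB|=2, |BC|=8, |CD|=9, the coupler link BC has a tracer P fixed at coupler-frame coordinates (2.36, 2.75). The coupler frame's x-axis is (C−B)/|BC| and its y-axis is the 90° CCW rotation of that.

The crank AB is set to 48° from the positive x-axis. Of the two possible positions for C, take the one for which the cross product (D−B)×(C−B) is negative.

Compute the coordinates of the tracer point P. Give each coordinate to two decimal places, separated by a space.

A=(0,0), D=(9.00,0)
B = A + 2.00·(cos48°, sin48°) = (1.3383, 1.4863)
|BD| = 7.8046
circle(B,8.00) ∩ circle(D,9.00): a=2.8132, h=7.4891
  candidates: C₊=(5.5262,8.3026) cross=58.449; C₋=(2.6738,-6.4015) cross=-58.449
  mode - wants cross < 0 → take C=(2.6738,-6.4015) (cross=-58.449)
ex = (C−B)/|BC| = (0.1669,-0.9860); ey = (0.9860,0.1669)
P = B + 2.36·ex + 2.75·ey = (4.4436,-0.3815)

4.44 -0.38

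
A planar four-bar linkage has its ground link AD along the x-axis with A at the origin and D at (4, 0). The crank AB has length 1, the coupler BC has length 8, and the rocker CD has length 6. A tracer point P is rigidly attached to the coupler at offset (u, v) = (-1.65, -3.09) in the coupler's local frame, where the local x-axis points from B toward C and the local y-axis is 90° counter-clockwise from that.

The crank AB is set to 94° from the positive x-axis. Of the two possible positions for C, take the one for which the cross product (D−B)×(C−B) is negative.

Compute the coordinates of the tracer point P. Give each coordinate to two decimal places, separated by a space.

A=(0,0), D=(4.00,0)
B = A + 1.00·(cos94°, sin94°) = (-0.0698, 0.9976)
|BD| = 4.1902
circle(B,8.00) ∩ circle(D,6.00): a=5.4362, h=5.8692
  candidates: C₊=(6.6074,5.4038) cross=24.593; C₋=(3.8129,-5.9971) cross=-24.593
  mode - wants cross < 0 → take C=(3.8129,-5.9971) (cross=-24.593)
ex = (C−B)/|BC| = (0.4853,-0.8743); ey = (0.8743,0.4853)
P = B + -1.65·ex + -3.09·ey = (-3.5722,0.9405)

-3.57 0.94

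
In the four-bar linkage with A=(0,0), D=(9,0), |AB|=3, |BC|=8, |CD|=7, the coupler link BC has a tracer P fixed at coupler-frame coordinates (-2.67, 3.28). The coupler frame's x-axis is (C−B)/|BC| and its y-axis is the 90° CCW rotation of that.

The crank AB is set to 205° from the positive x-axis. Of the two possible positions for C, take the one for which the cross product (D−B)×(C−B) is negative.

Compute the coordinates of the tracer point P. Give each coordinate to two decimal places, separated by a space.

-3.46 2.90

A=(0,0), D=(9.00,0)
B = A + 3.00·(cos205°, sin205°) = (-2.7189, -1.2679)
|BD| = 11.7873
circle(B,8.00) ∩ circle(D,7.00): a=6.5299, h=4.6217
  candidates: C₊=(3.2760,4.0294) cross=54.477; C₋=(4.2702,-5.1604) cross=-54.477
  mode - wants cross < 0 → take C=(4.2702,-5.1604) (cross=-54.477)
ex = (C−B)/|BC| = (0.8736,-0.4866); ey = (0.4866,0.8736)
P = B + -2.67·ex + 3.28·ey = (-3.4556,2.8968)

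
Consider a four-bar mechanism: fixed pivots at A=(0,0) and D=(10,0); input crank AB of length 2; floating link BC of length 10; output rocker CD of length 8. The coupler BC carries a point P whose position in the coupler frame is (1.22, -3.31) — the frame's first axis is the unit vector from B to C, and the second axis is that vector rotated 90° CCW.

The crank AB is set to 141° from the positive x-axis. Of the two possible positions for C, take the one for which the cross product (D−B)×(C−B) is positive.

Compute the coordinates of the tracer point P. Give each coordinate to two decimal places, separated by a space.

A=(0,0), D=(10.00,0)
B = A + 2.00·(cos141°, sin141°) = (-1.5543, 1.2586)
|BD| = 11.6226
circle(B,10.00) ∩ circle(D,8.00): a=7.3600, h=6.7698
  candidates: C₊=(6.4956,7.1916) cross=78.683; C₋=(5.0293,-6.2684) cross=-78.683
  mode + wants cross > 0 → take C=(6.4956,7.1916) (cross=78.683)
ex = (C−B)/|BC| = (0.8050,0.5933); ey = (-0.5933,0.8050)
P = B + 1.22·ex + -3.31·ey = (1.3916,-0.6820)

1.39 -0.68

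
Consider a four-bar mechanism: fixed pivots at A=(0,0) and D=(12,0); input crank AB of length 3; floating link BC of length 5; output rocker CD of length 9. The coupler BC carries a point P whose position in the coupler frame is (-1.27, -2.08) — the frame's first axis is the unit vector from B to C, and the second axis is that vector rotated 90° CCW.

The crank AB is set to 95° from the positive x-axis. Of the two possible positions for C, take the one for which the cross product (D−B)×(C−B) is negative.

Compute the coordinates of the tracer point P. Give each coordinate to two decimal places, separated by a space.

-2.66 2.57

A=(0,0), D=(12.00,0)
B = A + 3.00·(cos95°, sin95°) = (-0.2615, 2.9886)
|BD| = 12.6204
circle(B,5.00) ∩ circle(D,9.00): a=4.0916, h=2.8738
  candidates: C₊=(4.3943,4.8118) cross=36.269; C₋=(3.0332,-0.7724) cross=-36.269
  mode - wants cross < 0 → take C=(3.0332,-0.7724) (cross=-36.269)
ex = (C−B)/|BC| = (0.6589,-0.7522); ey = (0.7522,0.6589)
P = B + -1.27·ex + -2.08·ey = (-2.6629,2.5733)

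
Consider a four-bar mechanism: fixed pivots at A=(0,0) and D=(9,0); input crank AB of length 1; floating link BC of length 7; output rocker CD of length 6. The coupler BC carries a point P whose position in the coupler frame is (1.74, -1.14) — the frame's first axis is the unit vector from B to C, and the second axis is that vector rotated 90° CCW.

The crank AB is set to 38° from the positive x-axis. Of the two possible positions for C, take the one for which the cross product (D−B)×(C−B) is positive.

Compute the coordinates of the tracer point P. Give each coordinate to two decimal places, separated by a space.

2.85 0.90

A=(0,0), D=(9.00,0)
B = A + 1.00·(cos38°, sin38°) = (0.7880, 0.6157)
|BD| = 8.2350
circle(B,7.00) ∩ circle(D,6.00): a=4.9068, h=4.9923
  candidates: C₊=(6.0543,5.2271) cross=41.112; C₋=(5.3079,-4.7295) cross=-41.112
  mode + wants cross > 0 → take C=(6.0543,5.2271) (cross=41.112)
ex = (C−B)/|BC| = (0.7523,0.6588); ey = (-0.6588,0.7523)
P = B + 1.74·ex + -1.14·ey = (2.8481,0.9043)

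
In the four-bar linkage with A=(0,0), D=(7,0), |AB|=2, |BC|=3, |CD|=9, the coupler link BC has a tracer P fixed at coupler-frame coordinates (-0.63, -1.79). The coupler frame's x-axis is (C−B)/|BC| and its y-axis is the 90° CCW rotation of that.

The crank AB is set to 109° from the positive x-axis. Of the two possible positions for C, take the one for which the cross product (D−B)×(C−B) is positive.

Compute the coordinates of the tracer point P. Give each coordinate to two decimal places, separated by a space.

A=(0,0), D=(7.00,0)
B = A + 2.00·(cos109°, sin109°) = (-0.6511, 1.8910)
|BD| = 7.8814
circle(B,3.00) ∩ circle(D,9.00): a=-0.6271, h=2.9337
  candidates: C₊=(-0.5560,4.8895) cross=23.122; C₋=(-1.9638,-0.8065) cross=-23.122
  mode + wants cross > 0 → take C=(-0.5560,4.8895) (cross=23.122)
ex = (C−B)/|BC| = (0.0317,0.9995); ey = (-0.9995,0.0317)
P = B + -0.63·ex + -1.79·ey = (1.1180,1.2046)

1.12 1.20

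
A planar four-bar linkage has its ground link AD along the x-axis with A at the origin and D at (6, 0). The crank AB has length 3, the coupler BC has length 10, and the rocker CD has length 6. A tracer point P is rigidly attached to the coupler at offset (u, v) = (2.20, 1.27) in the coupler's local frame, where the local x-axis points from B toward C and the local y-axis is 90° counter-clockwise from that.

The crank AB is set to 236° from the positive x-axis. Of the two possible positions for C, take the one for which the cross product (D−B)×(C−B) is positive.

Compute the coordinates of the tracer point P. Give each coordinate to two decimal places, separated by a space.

-1.45 0.04

A=(0,0), D=(6.00,0)
B = A + 3.00·(cos236°, sin236°) = (-1.6776, -2.4871)
|BD| = 8.0704
circle(B,10.00) ∩ circle(D,6.00): a=8.0003, h=5.9996
  candidates: C₊=(4.0844,5.6860) cross=48.419; C₋=(7.7823,-5.7292) cross=-48.419
  mode + wants cross > 0 → take C=(4.0844,5.6860) (cross=48.419)
ex = (C−B)/|BC| = (0.5762,0.8173); ey = (-0.8173,0.5762)
P = B + 2.20·ex + 1.27·ey = (-1.4479,0.0427)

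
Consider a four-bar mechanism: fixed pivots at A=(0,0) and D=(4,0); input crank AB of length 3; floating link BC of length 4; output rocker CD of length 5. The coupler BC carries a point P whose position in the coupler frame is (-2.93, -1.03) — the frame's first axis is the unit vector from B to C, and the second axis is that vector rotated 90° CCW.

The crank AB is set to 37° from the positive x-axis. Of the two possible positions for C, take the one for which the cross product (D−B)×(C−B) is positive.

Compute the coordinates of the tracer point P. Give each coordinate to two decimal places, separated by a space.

A=(0,0), D=(4.00,0)
B = A + 3.00·(cos37°, sin37°) = (2.3959, 1.8054)
|BD| = 2.4151
circle(B,4.00) ∩ circle(D,5.00): a=-0.6557, h=3.9459
  candidates: C₊=(4.9102,4.9165) cross=9.530; C₋=(-0.9894,-0.3252) cross=-9.530
  mode + wants cross > 0 → take C=(4.9102,4.9165) (cross=9.530)
ex = (C−B)/|BC| = (0.6286,0.7778); ey = (-0.7778,0.6286)
P = B + -2.93·ex + -1.03·ey = (1.3553,-1.1208)

1.36 -1.12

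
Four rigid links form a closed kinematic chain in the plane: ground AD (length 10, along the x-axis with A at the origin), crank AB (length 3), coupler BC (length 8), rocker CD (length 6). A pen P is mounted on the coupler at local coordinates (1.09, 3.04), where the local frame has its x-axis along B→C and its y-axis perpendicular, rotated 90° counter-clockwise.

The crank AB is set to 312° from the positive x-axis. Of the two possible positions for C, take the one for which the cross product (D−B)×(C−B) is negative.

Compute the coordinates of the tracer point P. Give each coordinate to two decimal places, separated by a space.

A=(0,0), D=(10.00,0)
B = A + 3.00·(cos312°, sin312°) = (2.0074, -2.2294)
|BD| = 8.2977
circle(B,8.00) ∩ circle(D,6.00): a=5.8361, h=5.4718
  candidates: C₊=(6.1587,4.6092) cross=45.403; C₋=(9.0990,-5.9320) cross=-45.403
  mode - wants cross < 0 → take C=(9.0990,-5.9320) (cross=-45.403)
ex = (C−B)/|BC| = (0.8865,-0.4628); ey = (0.4628,0.8865)
P = B + 1.09·ex + 3.04·ey = (4.3806,-0.0391)

4.38 -0.04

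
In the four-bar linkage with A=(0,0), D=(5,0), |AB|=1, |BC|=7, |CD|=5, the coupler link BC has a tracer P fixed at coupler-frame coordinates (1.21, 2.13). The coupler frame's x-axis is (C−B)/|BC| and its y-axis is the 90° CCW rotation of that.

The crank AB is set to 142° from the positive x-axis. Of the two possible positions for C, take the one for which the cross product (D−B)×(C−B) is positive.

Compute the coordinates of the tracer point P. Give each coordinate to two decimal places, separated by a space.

-1.17 3.03

A=(0,0), D=(5.00,0)
B = A + 1.00·(cos142°, sin142°) = (-0.7880, 0.6157)
|BD| = 5.8207
circle(B,7.00) ∩ circle(D,5.00): a=4.9720, h=4.9274
  candidates: C₊=(4.6772,4.9896) cross=28.681; C₋=(3.6349,-4.8100) cross=-28.681
  mode + wants cross > 0 → take C=(4.6772,4.9896) (cross=28.681)
ex = (C−B)/|BC| = (0.7807,0.6248); ey = (-0.6248,0.7807)
P = B + 1.21·ex + 2.13·ey = (-1.1742,3.0347)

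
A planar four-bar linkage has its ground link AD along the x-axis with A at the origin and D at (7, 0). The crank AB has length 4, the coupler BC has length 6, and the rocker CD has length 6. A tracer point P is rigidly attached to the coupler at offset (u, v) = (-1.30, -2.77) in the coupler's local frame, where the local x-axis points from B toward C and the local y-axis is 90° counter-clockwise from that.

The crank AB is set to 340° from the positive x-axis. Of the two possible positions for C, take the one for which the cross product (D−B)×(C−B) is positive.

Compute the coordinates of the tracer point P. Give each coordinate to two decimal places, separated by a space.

6.65 -2.38

A=(0,0), D=(7.00,0)
B = A + 4.00·(cos340°, sin340°) = (3.7588, -1.3681)
|BD| = 3.5181
circle(B,6.00) ∩ circle(D,6.00): a=1.7591, h=5.7363
  candidates: C₊=(3.1487,4.6008) cross=20.181; C₋=(7.6101,-5.9689) cross=-20.181
  mode + wants cross > 0 → take C=(3.1487,4.6008) (cross=20.181)
ex = (C−B)/|BC| = (-0.1017,0.9948); ey = (-0.9948,-0.1017)
P = B + -1.30·ex + -2.77·ey = (6.6466,-2.3797)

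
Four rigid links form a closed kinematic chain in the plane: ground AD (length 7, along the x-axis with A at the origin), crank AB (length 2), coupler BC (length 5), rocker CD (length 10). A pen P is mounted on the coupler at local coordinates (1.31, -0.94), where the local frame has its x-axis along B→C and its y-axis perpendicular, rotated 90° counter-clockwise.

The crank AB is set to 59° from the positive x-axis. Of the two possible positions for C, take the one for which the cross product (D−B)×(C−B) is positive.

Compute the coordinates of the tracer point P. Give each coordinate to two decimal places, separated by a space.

1.47 3.27

A=(0,0), D=(7.00,0)
B = A + 2.00·(cos59°, sin59°) = (1.0301, 1.7143)
|BD| = 6.2112
circle(B,5.00) ∩ circle(D,10.00): a=-2.9319, h=4.0502
  candidates: C₊=(-0.6700,6.4164) cross=25.157; C₋=(-2.9058,-1.3693) cross=-25.157
  mode + wants cross > 0 → take C=(-0.6700,6.4164) (cross=25.157)
ex = (C−B)/|BC| = (-0.3400,0.9404); ey = (-0.9404,-0.3400)
P = B + 1.31·ex + -0.94·ey = (1.4686,3.2659)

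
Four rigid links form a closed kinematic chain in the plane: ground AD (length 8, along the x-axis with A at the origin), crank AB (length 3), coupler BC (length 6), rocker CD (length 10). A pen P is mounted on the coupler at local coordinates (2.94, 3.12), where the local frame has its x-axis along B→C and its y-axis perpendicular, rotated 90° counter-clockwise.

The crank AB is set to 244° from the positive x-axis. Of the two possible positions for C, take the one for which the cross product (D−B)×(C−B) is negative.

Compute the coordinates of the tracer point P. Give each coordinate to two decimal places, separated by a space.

A=(0,0), D=(8.00,0)
B = A + 3.00·(cos244°, sin244°) = (-1.3151, -2.6964)
|BD| = 9.6975
circle(B,6.00) ∩ circle(D,10.00): a=1.5489, h=5.7966
  candidates: C₊=(-1.4390,3.3023) cross=56.213; C₋=(1.7845,-7.8337) cross=-56.213
  mode - wants cross < 0 → take C=(1.7845,-7.8337) (cross=-56.213)
ex = (C−B)/|BC| = (0.5166,-0.8562); ey = (0.8562,0.5166)
P = B + 2.94·ex + 3.12·ey = (2.8751,-3.6019)

2.88 -3.60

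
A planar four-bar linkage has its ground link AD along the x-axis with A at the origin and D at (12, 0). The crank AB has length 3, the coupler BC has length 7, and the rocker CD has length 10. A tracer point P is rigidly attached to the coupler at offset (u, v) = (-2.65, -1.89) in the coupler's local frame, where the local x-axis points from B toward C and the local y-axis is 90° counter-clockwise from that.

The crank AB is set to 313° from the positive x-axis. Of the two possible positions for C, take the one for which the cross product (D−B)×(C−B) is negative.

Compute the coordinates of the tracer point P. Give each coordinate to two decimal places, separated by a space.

-1.01 -1.06

A=(0,0), D=(12.00,0)
B = A + 3.00·(cos313°, sin313°) = (2.0460, -2.1941)
|BD| = 10.1929
circle(B,7.00) ∩ circle(D,10.00): a=2.5947, h=6.5013
  candidates: C₊=(3.1805,4.7134) cross=66.268; C₋=(5.9793,-7.9845) cross=-66.268
  mode - wants cross < 0 → take C=(5.9793,-7.9845) (cross=-66.268)
ex = (C−B)/|BC| = (0.5619,-0.8272); ey = (0.8272,0.5619)
P = B + -2.65·ex + -1.89·ey = (-1.0065,-1.0640)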